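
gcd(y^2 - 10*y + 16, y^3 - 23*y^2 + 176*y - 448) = y - 8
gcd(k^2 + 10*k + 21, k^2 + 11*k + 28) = k + 7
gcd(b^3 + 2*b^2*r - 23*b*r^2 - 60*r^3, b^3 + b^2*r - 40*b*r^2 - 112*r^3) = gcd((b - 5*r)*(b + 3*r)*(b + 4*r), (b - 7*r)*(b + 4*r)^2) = b + 4*r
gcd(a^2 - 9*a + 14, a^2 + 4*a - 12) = a - 2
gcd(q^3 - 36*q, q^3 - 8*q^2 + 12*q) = q^2 - 6*q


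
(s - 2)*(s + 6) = s^2 + 4*s - 12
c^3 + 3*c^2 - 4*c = c*(c - 1)*(c + 4)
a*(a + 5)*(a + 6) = a^3 + 11*a^2 + 30*a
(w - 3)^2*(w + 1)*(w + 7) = w^4 + 2*w^3 - 32*w^2 + 30*w + 63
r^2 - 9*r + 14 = (r - 7)*(r - 2)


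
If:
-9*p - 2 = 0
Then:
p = -2/9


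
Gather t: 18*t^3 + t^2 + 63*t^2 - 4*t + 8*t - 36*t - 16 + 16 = 18*t^3 + 64*t^2 - 32*t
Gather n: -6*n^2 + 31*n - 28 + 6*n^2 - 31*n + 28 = 0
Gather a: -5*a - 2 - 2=-5*a - 4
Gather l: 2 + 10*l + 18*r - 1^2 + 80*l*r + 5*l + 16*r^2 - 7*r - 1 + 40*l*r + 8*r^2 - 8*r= l*(120*r + 15) + 24*r^2 + 3*r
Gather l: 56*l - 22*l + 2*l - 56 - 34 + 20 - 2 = 36*l - 72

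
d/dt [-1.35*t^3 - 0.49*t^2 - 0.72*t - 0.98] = -4.05*t^2 - 0.98*t - 0.72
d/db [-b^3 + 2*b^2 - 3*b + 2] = -3*b^2 + 4*b - 3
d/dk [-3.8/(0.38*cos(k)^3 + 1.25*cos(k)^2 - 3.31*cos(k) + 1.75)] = (-4.332*cos(k)^2 - 9.5*cos(k) + 12.578)*sin(k)/(0.38*cos(k)^3 + 1.25*cos(k)^2 - 3.31*cos(k) + 1.75)^2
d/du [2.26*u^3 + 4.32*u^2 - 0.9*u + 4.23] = 6.78*u^2 + 8.64*u - 0.9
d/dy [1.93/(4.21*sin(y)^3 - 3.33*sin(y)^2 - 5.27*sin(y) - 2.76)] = (-24.3759*sin(y)^2 + 12.8538*sin(y) + 10.1711)*cos(y)/(-4.21*sin(y)^3 + 3.33*sin(y)^2 + 5.27*sin(y) + 2.76)^2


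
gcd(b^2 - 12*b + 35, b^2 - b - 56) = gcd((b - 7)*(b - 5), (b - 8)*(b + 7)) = 1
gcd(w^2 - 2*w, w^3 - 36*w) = w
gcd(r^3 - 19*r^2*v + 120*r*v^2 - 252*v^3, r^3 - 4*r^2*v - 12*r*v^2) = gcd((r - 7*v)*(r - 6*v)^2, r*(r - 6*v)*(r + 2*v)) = r - 6*v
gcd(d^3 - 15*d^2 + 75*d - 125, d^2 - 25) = d - 5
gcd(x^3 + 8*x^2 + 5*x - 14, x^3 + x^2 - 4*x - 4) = x + 2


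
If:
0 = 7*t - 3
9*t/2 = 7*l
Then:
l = 27/98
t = 3/7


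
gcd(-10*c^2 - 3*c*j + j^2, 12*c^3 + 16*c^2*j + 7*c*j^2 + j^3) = 2*c + j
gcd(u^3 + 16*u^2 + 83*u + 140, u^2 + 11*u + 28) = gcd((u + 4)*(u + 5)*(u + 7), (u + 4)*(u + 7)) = u^2 + 11*u + 28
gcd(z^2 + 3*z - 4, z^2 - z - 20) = z + 4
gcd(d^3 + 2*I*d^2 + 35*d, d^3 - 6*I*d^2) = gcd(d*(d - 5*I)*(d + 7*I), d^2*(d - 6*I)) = d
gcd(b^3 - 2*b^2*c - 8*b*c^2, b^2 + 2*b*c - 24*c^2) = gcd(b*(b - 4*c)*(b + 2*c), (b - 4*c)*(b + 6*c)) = b - 4*c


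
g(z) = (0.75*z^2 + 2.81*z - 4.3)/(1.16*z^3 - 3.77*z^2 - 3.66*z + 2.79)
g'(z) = (1.5*z + 2.81)/(1.16*z^3 - 3.77*z^2 - 3.66*z + 2.79) + (-3.48*z^2 + 7.54*z + 3.66)*(0.75*z^2 + 2.81*z - 4.3)/(1.16*z^3 - 3.77*z^2 - 3.66*z + 2.79)^2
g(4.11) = 4.33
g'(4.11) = -20.78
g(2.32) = -0.54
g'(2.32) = -0.43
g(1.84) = -0.36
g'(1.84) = -0.37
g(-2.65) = 0.18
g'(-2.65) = 0.24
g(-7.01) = -0.02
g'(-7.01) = 0.00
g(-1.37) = 2.99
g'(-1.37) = 17.18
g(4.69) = 1.13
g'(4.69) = -1.46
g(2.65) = -0.71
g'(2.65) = -0.62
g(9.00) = 0.16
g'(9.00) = -0.03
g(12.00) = 0.10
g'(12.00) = -0.01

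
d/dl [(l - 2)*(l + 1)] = 2*l - 1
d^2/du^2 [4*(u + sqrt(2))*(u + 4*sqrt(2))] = 8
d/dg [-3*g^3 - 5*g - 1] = -9*g^2 - 5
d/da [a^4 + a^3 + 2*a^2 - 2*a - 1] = 4*a^3 + 3*a^2 + 4*a - 2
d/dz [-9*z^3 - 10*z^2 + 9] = z*(-27*z - 20)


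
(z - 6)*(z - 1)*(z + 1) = z^3 - 6*z^2 - z + 6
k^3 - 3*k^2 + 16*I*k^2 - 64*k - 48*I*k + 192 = (k - 3)*(k + 8*I)^2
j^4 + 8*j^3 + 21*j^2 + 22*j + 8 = (j + 1)^2*(j + 2)*(j + 4)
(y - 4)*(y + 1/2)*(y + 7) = y^3 + 7*y^2/2 - 53*y/2 - 14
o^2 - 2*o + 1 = (o - 1)^2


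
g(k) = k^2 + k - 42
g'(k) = 2*k + 1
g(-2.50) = -38.25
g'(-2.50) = -4.00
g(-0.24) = -42.18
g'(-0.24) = 0.52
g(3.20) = -28.56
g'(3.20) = 7.40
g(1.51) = -38.21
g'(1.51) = 4.02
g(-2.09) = -39.72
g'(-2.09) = -3.18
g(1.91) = -36.44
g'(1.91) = 4.82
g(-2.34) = -38.86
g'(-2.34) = -3.68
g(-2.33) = -38.90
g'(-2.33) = -3.66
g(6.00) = 0.00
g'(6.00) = 13.00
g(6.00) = 0.00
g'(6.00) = 13.00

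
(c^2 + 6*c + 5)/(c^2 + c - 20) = (c + 1)/(c - 4)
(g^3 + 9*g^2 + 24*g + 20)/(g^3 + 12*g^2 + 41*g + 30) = (g^2 + 4*g + 4)/(g^2 + 7*g + 6)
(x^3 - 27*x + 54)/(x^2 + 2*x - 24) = (x^2 - 6*x + 9)/(x - 4)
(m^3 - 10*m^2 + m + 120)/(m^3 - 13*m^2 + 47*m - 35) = (m^2 - 5*m - 24)/(m^2 - 8*m + 7)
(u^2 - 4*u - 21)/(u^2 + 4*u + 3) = (u - 7)/(u + 1)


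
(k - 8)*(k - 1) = k^2 - 9*k + 8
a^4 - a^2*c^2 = a^2*(a - c)*(a + c)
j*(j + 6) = j^2 + 6*j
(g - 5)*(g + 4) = g^2 - g - 20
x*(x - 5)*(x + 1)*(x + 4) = x^4 - 21*x^2 - 20*x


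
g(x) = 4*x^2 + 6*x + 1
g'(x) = 8*x + 6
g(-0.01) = 0.94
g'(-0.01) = 5.92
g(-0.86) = -1.20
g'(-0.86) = -0.88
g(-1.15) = -0.61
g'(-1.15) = -3.20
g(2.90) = 52.04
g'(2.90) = 29.20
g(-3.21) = 22.96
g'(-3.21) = -19.68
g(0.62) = 6.26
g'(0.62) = 10.96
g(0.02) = 1.12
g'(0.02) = 6.16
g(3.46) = 69.65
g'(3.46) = 33.68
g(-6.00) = 109.00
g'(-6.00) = -42.00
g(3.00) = 55.00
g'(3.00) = 30.00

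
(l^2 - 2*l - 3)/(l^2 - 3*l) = (l + 1)/l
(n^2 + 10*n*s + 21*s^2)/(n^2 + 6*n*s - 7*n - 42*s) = (n^2 + 10*n*s + 21*s^2)/(n^2 + 6*n*s - 7*n - 42*s)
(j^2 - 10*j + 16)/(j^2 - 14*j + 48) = (j - 2)/(j - 6)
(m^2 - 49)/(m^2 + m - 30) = (m^2 - 49)/(m^2 + m - 30)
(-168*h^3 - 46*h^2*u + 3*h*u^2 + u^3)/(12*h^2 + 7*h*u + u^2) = (-42*h^2 - h*u + u^2)/(3*h + u)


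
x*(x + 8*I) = x^2 + 8*I*x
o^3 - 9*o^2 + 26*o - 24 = (o - 4)*(o - 3)*(o - 2)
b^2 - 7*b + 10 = (b - 5)*(b - 2)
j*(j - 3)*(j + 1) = j^3 - 2*j^2 - 3*j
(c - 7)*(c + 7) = c^2 - 49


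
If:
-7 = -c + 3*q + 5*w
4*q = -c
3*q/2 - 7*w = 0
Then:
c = 392/113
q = -98/113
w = -21/113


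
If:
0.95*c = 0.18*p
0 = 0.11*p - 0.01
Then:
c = 0.02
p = 0.09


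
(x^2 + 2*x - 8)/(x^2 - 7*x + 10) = (x + 4)/(x - 5)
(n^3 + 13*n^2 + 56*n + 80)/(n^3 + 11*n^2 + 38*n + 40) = (n + 4)/(n + 2)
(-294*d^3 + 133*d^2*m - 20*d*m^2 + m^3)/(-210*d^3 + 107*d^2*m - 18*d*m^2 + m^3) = (7*d - m)/(5*d - m)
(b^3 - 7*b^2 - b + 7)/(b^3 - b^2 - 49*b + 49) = (b + 1)/(b + 7)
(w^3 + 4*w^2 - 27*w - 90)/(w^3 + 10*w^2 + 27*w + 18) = (w - 5)/(w + 1)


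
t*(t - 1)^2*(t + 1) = t^4 - t^3 - t^2 + t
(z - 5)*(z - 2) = z^2 - 7*z + 10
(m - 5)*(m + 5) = m^2 - 25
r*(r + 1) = r^2 + r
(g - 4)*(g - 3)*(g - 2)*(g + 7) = g^4 - 2*g^3 - 37*g^2 + 158*g - 168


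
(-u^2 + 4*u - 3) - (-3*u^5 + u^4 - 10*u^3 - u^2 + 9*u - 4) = 3*u^5 - u^4 + 10*u^3 - 5*u + 1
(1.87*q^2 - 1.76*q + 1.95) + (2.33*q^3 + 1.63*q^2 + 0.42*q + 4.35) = 2.33*q^3 + 3.5*q^2 - 1.34*q + 6.3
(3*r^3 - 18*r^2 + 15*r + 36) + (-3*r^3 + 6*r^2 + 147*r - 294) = -12*r^2 + 162*r - 258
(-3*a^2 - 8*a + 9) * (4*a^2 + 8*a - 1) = -12*a^4 - 56*a^3 - 25*a^2 + 80*a - 9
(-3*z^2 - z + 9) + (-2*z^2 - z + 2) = -5*z^2 - 2*z + 11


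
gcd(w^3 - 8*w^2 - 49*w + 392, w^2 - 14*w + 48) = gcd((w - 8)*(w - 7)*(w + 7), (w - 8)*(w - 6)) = w - 8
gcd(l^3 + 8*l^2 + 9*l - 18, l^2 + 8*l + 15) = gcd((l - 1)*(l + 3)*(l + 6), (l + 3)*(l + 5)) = l + 3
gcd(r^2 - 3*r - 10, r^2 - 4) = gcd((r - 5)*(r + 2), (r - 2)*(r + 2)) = r + 2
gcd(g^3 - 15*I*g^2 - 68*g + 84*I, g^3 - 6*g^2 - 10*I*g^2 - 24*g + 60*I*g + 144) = g - 6*I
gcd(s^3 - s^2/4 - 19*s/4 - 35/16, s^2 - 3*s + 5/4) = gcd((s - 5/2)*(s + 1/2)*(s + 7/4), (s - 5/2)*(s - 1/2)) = s - 5/2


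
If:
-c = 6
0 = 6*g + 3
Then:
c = -6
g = -1/2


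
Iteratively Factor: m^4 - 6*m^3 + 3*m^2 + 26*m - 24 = (m - 1)*(m^3 - 5*m^2 - 2*m + 24) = (m - 1)*(m + 2)*(m^2 - 7*m + 12) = (m - 3)*(m - 1)*(m + 2)*(m - 4)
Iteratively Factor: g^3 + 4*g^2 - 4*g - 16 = (g + 4)*(g^2 - 4) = (g - 2)*(g + 4)*(g + 2)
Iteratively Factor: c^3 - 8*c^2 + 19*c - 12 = (c - 4)*(c^2 - 4*c + 3) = (c - 4)*(c - 3)*(c - 1)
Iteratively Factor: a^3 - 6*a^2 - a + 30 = (a - 5)*(a^2 - a - 6) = (a - 5)*(a + 2)*(a - 3)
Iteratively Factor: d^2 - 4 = (d - 2)*(d + 2)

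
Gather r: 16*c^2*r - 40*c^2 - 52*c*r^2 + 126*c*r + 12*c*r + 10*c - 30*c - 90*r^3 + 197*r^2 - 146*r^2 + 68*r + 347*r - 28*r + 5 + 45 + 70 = -40*c^2 - 20*c - 90*r^3 + r^2*(51 - 52*c) + r*(16*c^2 + 138*c + 387) + 120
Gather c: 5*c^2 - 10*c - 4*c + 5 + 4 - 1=5*c^2 - 14*c + 8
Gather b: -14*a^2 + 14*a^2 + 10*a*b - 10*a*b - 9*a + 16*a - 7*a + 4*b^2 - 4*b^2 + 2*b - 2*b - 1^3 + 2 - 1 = 0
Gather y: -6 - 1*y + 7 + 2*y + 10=y + 11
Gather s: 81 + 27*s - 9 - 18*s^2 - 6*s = -18*s^2 + 21*s + 72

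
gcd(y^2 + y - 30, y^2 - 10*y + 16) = 1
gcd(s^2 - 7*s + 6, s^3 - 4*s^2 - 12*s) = s - 6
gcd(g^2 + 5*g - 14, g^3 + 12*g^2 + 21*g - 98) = g^2 + 5*g - 14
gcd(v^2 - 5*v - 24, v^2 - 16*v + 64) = v - 8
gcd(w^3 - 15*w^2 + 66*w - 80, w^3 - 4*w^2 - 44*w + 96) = w^2 - 10*w + 16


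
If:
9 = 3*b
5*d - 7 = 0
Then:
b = 3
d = 7/5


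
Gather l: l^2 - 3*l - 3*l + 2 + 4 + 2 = l^2 - 6*l + 8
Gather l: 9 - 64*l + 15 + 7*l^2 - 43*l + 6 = 7*l^2 - 107*l + 30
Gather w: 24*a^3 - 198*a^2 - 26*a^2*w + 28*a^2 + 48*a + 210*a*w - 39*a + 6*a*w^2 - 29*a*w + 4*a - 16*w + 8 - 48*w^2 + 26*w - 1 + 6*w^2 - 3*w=24*a^3 - 170*a^2 + 13*a + w^2*(6*a - 42) + w*(-26*a^2 + 181*a + 7) + 7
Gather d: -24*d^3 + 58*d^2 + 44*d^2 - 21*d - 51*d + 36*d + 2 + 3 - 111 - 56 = -24*d^3 + 102*d^2 - 36*d - 162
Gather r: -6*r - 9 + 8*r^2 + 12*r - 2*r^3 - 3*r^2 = -2*r^3 + 5*r^2 + 6*r - 9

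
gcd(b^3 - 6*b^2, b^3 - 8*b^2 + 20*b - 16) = 1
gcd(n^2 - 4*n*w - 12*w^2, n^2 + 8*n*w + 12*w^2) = n + 2*w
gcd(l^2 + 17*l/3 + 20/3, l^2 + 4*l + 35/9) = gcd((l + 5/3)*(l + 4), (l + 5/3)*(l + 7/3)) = l + 5/3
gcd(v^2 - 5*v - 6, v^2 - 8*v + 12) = v - 6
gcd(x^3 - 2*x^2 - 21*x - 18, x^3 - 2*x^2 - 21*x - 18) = x^3 - 2*x^2 - 21*x - 18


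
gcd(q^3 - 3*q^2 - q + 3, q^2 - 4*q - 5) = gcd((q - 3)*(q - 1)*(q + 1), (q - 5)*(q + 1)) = q + 1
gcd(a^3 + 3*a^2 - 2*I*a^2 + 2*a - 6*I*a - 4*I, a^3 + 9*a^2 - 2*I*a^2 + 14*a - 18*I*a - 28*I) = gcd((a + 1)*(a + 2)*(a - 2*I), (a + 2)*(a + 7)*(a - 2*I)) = a^2 + a*(2 - 2*I) - 4*I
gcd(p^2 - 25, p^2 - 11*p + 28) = 1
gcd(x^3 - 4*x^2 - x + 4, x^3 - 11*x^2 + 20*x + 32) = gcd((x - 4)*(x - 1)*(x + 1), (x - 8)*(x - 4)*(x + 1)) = x^2 - 3*x - 4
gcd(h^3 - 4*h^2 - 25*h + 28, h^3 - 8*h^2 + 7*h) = h^2 - 8*h + 7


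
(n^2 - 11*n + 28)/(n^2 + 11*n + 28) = (n^2 - 11*n + 28)/(n^2 + 11*n + 28)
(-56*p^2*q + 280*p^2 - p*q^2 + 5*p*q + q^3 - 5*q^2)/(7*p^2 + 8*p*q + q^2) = (-8*p*q + 40*p + q^2 - 5*q)/(p + q)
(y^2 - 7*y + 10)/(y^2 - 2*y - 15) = (y - 2)/(y + 3)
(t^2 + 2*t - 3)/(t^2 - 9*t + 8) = (t + 3)/(t - 8)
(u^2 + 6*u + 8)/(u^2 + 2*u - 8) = (u + 2)/(u - 2)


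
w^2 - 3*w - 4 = (w - 4)*(w + 1)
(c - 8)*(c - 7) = c^2 - 15*c + 56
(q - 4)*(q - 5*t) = q^2 - 5*q*t - 4*q + 20*t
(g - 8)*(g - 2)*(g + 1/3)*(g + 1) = g^4 - 26*g^3/3 + 3*g^2 + 18*g + 16/3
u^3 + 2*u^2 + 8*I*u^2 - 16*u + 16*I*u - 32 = (u + 2)*(u + 4*I)^2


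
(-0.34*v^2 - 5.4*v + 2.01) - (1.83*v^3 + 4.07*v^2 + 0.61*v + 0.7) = -1.83*v^3 - 4.41*v^2 - 6.01*v + 1.31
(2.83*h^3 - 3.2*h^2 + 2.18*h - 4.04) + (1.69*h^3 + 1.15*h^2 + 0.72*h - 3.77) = 4.52*h^3 - 2.05*h^2 + 2.9*h - 7.81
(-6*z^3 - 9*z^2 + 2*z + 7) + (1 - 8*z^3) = -14*z^3 - 9*z^2 + 2*z + 8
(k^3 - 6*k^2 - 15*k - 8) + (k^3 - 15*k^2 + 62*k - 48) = 2*k^3 - 21*k^2 + 47*k - 56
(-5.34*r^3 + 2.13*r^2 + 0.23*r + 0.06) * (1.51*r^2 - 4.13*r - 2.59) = -8.0634*r^5 + 25.2705*r^4 + 5.381*r^3 - 6.376*r^2 - 0.8435*r - 0.1554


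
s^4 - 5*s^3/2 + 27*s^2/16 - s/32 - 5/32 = (s - 5/4)*(s - 1)*(s - 1/2)*(s + 1/4)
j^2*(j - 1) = j^3 - j^2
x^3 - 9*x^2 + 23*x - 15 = (x - 5)*(x - 3)*(x - 1)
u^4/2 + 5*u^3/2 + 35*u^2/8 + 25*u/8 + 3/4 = (u/2 + 1)*(u + 1/2)*(u + 1)*(u + 3/2)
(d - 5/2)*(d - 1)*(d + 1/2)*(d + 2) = d^4 - d^3 - 21*d^2/4 + 11*d/4 + 5/2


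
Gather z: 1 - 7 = -6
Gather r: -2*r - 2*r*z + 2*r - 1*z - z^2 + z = -2*r*z - z^2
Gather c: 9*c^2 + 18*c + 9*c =9*c^2 + 27*c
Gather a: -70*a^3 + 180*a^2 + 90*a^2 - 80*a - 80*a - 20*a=-70*a^3 + 270*a^2 - 180*a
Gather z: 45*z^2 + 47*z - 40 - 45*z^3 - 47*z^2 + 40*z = -45*z^3 - 2*z^2 + 87*z - 40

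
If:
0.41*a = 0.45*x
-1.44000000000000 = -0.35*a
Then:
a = 4.11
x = 3.75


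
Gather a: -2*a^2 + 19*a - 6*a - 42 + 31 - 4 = -2*a^2 + 13*a - 15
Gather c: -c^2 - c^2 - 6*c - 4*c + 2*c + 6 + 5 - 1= -2*c^2 - 8*c + 10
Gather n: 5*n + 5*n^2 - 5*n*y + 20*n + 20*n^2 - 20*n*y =25*n^2 + n*(25 - 25*y)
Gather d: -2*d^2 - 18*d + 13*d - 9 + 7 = -2*d^2 - 5*d - 2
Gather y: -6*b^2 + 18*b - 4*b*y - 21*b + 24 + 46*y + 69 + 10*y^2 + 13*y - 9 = -6*b^2 - 3*b + 10*y^2 + y*(59 - 4*b) + 84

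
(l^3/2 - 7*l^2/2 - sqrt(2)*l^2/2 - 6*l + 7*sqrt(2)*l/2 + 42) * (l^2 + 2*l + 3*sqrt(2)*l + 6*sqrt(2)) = l^5/2 - 5*l^4/2 + sqrt(2)*l^4 - 16*l^3 - 5*sqrt(2)*l^3 - 32*sqrt(2)*l^2 + 45*l^2 + 126*l + 90*sqrt(2)*l + 252*sqrt(2)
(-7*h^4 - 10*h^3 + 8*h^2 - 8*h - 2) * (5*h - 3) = -35*h^5 - 29*h^4 + 70*h^3 - 64*h^2 + 14*h + 6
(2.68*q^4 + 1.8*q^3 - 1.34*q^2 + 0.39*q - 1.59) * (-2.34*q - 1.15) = -6.2712*q^5 - 7.294*q^4 + 1.0656*q^3 + 0.6284*q^2 + 3.2721*q + 1.8285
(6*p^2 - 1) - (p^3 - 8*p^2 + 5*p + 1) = -p^3 + 14*p^2 - 5*p - 2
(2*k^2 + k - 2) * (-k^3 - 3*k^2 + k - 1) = -2*k^5 - 7*k^4 + k^3 + 5*k^2 - 3*k + 2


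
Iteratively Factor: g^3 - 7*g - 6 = (g - 3)*(g^2 + 3*g + 2) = (g - 3)*(g + 1)*(g + 2)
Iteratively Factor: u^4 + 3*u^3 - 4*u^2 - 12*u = (u - 2)*(u^3 + 5*u^2 + 6*u) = (u - 2)*(u + 3)*(u^2 + 2*u) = u*(u - 2)*(u + 3)*(u + 2)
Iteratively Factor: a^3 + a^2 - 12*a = (a - 3)*(a^2 + 4*a) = a*(a - 3)*(a + 4)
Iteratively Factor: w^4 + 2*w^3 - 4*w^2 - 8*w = (w)*(w^3 + 2*w^2 - 4*w - 8) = w*(w + 2)*(w^2 - 4) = w*(w - 2)*(w + 2)*(w + 2)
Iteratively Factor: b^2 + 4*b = (b)*(b + 4)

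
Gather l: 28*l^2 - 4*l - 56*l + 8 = 28*l^2 - 60*l + 8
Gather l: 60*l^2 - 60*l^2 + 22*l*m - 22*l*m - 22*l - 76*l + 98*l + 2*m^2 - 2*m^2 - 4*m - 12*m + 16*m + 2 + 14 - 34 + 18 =0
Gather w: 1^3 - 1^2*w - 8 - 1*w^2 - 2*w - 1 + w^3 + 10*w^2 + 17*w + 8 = w^3 + 9*w^2 + 14*w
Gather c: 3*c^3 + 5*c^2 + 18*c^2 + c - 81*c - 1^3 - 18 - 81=3*c^3 + 23*c^2 - 80*c - 100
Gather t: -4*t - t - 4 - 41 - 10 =-5*t - 55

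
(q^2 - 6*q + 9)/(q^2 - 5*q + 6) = (q - 3)/(q - 2)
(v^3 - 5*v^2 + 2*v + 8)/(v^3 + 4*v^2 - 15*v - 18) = (v^2 - 6*v + 8)/(v^2 + 3*v - 18)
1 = 1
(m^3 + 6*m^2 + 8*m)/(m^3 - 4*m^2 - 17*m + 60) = m*(m + 2)/(m^2 - 8*m + 15)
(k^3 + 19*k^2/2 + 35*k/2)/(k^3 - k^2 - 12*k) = (k^2 + 19*k/2 + 35/2)/(k^2 - k - 12)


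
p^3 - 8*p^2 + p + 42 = (p - 7)*(p - 3)*(p + 2)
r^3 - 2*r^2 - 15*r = r*(r - 5)*(r + 3)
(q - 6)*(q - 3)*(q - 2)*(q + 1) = q^4 - 10*q^3 + 25*q^2 - 36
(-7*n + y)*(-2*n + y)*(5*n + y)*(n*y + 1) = 70*n^4*y - 31*n^3*y^2 + 70*n^3 - 4*n^2*y^3 - 31*n^2*y + n*y^4 - 4*n*y^2 + y^3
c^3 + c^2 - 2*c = c*(c - 1)*(c + 2)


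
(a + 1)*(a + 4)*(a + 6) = a^3 + 11*a^2 + 34*a + 24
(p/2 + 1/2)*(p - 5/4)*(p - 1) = p^3/2 - 5*p^2/8 - p/2 + 5/8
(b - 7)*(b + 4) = b^2 - 3*b - 28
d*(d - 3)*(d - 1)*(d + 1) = d^4 - 3*d^3 - d^2 + 3*d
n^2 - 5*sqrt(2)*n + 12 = (n - 3*sqrt(2))*(n - 2*sqrt(2))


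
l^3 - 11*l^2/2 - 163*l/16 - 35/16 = (l - 7)*(l + 1/4)*(l + 5/4)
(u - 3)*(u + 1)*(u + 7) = u^3 + 5*u^2 - 17*u - 21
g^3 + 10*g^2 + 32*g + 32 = (g + 2)*(g + 4)^2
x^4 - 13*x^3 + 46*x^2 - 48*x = x*(x - 8)*(x - 3)*(x - 2)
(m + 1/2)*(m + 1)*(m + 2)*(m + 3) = m^4 + 13*m^3/2 + 14*m^2 + 23*m/2 + 3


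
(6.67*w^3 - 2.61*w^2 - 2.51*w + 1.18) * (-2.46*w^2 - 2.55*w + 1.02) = -16.4082*w^5 - 10.5879*w^4 + 19.6335*w^3 + 0.8355*w^2 - 5.5692*w + 1.2036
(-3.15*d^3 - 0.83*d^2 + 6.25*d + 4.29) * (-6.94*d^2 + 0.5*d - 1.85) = 21.861*d^5 + 4.1852*d^4 - 37.9625*d^3 - 25.1121*d^2 - 9.4175*d - 7.9365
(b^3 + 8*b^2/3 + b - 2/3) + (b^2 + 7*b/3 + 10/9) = b^3 + 11*b^2/3 + 10*b/3 + 4/9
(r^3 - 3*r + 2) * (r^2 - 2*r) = r^5 - 2*r^4 - 3*r^3 + 8*r^2 - 4*r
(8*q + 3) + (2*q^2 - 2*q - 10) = 2*q^2 + 6*q - 7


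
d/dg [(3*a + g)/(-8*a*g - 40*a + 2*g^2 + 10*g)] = (-4*a*g - 20*a + g^2 + 5*g - (3*a + g)*(-4*a + 2*g + 5))/(2*(4*a*g + 20*a - g^2 - 5*g)^2)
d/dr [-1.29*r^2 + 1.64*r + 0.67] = 1.64 - 2.58*r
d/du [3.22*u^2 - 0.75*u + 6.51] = 6.44*u - 0.75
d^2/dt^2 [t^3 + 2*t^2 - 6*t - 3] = 6*t + 4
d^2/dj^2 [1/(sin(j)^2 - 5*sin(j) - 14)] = (-4*sin(j)^4 + 15*sin(j)^3 - 75*sin(j)^2 + 40*sin(j) + 78)/((sin(j) - 7)^3*(sin(j) + 2)^3)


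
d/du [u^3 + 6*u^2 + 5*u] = 3*u^2 + 12*u + 5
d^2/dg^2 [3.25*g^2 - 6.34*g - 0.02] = 6.50000000000000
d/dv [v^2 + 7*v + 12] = 2*v + 7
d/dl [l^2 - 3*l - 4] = 2*l - 3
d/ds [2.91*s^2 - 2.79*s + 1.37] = 5.82*s - 2.79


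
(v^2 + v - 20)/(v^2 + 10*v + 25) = (v - 4)/(v + 5)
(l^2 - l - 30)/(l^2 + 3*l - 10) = (l - 6)/(l - 2)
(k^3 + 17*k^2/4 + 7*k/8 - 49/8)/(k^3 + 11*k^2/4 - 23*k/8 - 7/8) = (4*k + 7)/(4*k + 1)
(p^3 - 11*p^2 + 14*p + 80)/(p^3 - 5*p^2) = 1 - 6/p - 16/p^2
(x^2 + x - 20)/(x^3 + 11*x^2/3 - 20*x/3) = 3*(x - 4)/(x*(3*x - 4))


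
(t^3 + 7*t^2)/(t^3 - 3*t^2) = (t + 7)/(t - 3)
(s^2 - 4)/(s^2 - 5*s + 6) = (s + 2)/(s - 3)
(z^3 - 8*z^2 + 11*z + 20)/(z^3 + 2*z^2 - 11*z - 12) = (z^2 - 9*z + 20)/(z^2 + z - 12)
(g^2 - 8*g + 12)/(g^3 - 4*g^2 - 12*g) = (g - 2)/(g*(g + 2))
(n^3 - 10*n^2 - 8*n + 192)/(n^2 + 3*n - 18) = (n^3 - 10*n^2 - 8*n + 192)/(n^2 + 3*n - 18)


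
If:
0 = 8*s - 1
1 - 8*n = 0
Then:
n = 1/8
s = 1/8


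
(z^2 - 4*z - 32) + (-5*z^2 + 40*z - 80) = -4*z^2 + 36*z - 112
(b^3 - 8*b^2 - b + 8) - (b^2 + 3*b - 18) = b^3 - 9*b^2 - 4*b + 26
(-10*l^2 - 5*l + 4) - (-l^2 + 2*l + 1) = -9*l^2 - 7*l + 3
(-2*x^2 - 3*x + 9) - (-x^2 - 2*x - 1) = -x^2 - x + 10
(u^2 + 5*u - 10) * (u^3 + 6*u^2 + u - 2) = u^5 + 11*u^4 + 21*u^3 - 57*u^2 - 20*u + 20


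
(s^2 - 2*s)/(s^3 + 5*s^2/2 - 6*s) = 2*(s - 2)/(2*s^2 + 5*s - 12)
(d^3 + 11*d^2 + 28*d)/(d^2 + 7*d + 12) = d*(d + 7)/(d + 3)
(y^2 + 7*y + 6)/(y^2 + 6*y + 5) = (y + 6)/(y + 5)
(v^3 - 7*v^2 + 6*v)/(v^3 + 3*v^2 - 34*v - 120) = v*(v - 1)/(v^2 + 9*v + 20)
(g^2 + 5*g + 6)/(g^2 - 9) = (g + 2)/(g - 3)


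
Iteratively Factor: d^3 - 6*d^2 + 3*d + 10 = (d + 1)*(d^2 - 7*d + 10) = (d - 5)*(d + 1)*(d - 2)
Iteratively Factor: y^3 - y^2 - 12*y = (y - 4)*(y^2 + 3*y) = y*(y - 4)*(y + 3)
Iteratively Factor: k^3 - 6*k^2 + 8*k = (k - 2)*(k^2 - 4*k) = k*(k - 2)*(k - 4)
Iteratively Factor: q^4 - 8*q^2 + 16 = (q + 2)*(q^3 - 2*q^2 - 4*q + 8) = (q - 2)*(q + 2)*(q^2 - 4) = (q - 2)*(q + 2)^2*(q - 2)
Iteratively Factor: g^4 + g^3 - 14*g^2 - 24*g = (g - 4)*(g^3 + 5*g^2 + 6*g) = (g - 4)*(g + 3)*(g^2 + 2*g) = (g - 4)*(g + 2)*(g + 3)*(g)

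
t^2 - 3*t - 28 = (t - 7)*(t + 4)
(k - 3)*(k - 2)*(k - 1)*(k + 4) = k^4 - 2*k^3 - 13*k^2 + 38*k - 24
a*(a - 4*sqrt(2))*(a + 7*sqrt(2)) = a^3 + 3*sqrt(2)*a^2 - 56*a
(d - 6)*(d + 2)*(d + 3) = d^3 - d^2 - 24*d - 36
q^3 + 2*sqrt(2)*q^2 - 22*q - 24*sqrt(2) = (q - 3*sqrt(2))*(q + sqrt(2))*(q + 4*sqrt(2))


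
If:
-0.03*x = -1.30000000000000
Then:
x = 43.33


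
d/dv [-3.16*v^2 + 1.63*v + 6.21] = 1.63 - 6.32*v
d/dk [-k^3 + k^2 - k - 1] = -3*k^2 + 2*k - 1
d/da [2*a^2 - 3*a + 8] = 4*a - 3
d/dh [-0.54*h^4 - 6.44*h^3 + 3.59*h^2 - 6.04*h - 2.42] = -2.16*h^3 - 19.32*h^2 + 7.18*h - 6.04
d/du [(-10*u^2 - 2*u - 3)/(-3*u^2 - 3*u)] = (8*u^2 - 6*u - 3)/(3*u^2*(u^2 + 2*u + 1))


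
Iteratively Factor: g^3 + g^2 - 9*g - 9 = (g + 3)*(g^2 - 2*g - 3) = (g - 3)*(g + 3)*(g + 1)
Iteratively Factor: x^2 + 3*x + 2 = (x + 1)*(x + 2)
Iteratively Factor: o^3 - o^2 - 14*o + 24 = (o - 2)*(o^2 + o - 12) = (o - 3)*(o - 2)*(o + 4)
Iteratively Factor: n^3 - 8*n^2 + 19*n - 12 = (n - 1)*(n^2 - 7*n + 12) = (n - 4)*(n - 1)*(n - 3)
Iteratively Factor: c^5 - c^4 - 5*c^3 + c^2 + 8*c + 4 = (c - 2)*(c^4 + c^3 - 3*c^2 - 5*c - 2) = (c - 2)*(c + 1)*(c^3 - 3*c - 2) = (c - 2)^2*(c + 1)*(c^2 + 2*c + 1) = (c - 2)^2*(c + 1)^2*(c + 1)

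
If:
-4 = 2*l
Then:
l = -2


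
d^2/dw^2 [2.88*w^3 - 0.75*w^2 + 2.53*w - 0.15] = 17.28*w - 1.5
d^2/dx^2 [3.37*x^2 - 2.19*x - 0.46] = 6.74000000000000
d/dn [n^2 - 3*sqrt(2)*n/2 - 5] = 2*n - 3*sqrt(2)/2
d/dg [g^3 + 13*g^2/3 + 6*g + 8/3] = 3*g^2 + 26*g/3 + 6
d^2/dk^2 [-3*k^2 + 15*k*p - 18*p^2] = -6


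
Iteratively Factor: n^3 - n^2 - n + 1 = (n + 1)*(n^2 - 2*n + 1) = (n - 1)*(n + 1)*(n - 1)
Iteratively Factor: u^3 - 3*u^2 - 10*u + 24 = (u - 2)*(u^2 - u - 12) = (u - 2)*(u + 3)*(u - 4)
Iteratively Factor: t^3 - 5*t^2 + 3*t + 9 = (t + 1)*(t^2 - 6*t + 9) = (t - 3)*(t + 1)*(t - 3)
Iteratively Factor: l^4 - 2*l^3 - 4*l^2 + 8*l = (l + 2)*(l^3 - 4*l^2 + 4*l) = (l - 2)*(l + 2)*(l^2 - 2*l) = l*(l - 2)*(l + 2)*(l - 2)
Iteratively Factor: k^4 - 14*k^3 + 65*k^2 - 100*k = (k - 5)*(k^3 - 9*k^2 + 20*k) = (k - 5)*(k - 4)*(k^2 - 5*k) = (k - 5)^2*(k - 4)*(k)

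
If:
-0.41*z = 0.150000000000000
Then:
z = -0.37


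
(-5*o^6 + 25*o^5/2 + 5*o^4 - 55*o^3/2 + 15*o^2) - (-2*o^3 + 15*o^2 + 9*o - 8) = -5*o^6 + 25*o^5/2 + 5*o^4 - 51*o^3/2 - 9*o + 8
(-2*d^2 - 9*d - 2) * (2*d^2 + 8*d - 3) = -4*d^4 - 34*d^3 - 70*d^2 + 11*d + 6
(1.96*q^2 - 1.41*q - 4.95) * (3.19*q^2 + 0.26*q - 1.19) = 6.2524*q^4 - 3.9883*q^3 - 18.4895*q^2 + 0.3909*q + 5.8905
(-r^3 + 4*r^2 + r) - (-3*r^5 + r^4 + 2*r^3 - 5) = 3*r^5 - r^4 - 3*r^3 + 4*r^2 + r + 5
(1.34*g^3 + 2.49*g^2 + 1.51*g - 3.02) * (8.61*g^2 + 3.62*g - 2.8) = 11.5374*g^5 + 26.2897*g^4 + 18.2629*g^3 - 27.508*g^2 - 15.1604*g + 8.456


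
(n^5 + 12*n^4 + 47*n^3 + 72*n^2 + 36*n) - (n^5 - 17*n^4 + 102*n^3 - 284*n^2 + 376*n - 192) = 29*n^4 - 55*n^3 + 356*n^2 - 340*n + 192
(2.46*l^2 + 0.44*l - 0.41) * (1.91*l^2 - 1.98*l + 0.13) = 4.6986*l^4 - 4.0304*l^3 - 1.3345*l^2 + 0.869*l - 0.0533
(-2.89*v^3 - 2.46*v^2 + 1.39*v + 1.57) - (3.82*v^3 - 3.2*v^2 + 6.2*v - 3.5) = -6.71*v^3 + 0.74*v^2 - 4.81*v + 5.07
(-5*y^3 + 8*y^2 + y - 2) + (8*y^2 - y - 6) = -5*y^3 + 16*y^2 - 8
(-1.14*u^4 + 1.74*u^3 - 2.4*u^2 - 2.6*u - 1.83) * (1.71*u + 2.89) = -1.9494*u^5 - 0.3192*u^4 + 0.9246*u^3 - 11.382*u^2 - 10.6433*u - 5.2887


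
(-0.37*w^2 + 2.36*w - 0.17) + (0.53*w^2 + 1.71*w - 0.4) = 0.16*w^2 + 4.07*w - 0.57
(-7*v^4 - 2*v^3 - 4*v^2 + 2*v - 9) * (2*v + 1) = -14*v^5 - 11*v^4 - 10*v^3 - 16*v - 9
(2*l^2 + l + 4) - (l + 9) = 2*l^2 - 5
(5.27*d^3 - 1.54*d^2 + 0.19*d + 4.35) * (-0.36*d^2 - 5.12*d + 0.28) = -1.8972*d^5 - 26.428*d^4 + 9.292*d^3 - 2.97*d^2 - 22.2188*d + 1.218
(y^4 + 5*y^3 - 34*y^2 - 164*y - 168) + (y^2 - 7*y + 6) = y^4 + 5*y^3 - 33*y^2 - 171*y - 162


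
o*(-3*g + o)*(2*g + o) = -6*g^2*o - g*o^2 + o^3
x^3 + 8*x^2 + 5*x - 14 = (x - 1)*(x + 2)*(x + 7)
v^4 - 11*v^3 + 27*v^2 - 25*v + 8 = (v - 8)*(v - 1)^3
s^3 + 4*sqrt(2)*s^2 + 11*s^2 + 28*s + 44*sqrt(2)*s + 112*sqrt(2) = (s + 4)*(s + 7)*(s + 4*sqrt(2))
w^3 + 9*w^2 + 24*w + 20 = (w + 2)^2*(w + 5)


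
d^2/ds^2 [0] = 0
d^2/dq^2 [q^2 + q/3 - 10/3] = 2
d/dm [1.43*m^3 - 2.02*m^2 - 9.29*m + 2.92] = 4.29*m^2 - 4.04*m - 9.29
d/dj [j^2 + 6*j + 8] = 2*j + 6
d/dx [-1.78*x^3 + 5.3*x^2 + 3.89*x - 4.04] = -5.34*x^2 + 10.6*x + 3.89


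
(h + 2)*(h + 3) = h^2 + 5*h + 6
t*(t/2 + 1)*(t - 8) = t^3/2 - 3*t^2 - 8*t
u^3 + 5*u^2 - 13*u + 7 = (u - 1)^2*(u + 7)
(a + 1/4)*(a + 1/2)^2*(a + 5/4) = a^4 + 5*a^3/2 + 33*a^2/16 + 11*a/16 + 5/64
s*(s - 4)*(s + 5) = s^3 + s^2 - 20*s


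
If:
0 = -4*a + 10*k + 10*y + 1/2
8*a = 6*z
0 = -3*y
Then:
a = 3*z/4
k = 3*z/10 - 1/20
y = 0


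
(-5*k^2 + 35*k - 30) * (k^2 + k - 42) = -5*k^4 + 30*k^3 + 215*k^2 - 1500*k + 1260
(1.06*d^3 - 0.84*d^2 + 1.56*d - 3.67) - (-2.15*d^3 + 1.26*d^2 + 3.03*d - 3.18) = 3.21*d^3 - 2.1*d^2 - 1.47*d - 0.49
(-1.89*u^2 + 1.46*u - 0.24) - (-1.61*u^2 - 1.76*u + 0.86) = -0.28*u^2 + 3.22*u - 1.1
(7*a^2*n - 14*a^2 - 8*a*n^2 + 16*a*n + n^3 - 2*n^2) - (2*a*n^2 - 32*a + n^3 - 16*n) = 7*a^2*n - 14*a^2 - 10*a*n^2 + 16*a*n + 32*a - 2*n^2 + 16*n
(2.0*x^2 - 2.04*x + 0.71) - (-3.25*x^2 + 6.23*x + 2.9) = 5.25*x^2 - 8.27*x - 2.19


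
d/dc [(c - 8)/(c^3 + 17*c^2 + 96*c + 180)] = (-2*c^2 + 19*c + 158)/(c^5 + 28*c^4 + 313*c^3 + 1746*c^2 + 4860*c + 5400)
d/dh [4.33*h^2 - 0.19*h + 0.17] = 8.66*h - 0.19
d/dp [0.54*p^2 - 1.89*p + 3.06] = 1.08*p - 1.89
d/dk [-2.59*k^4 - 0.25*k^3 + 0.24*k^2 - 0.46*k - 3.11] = -10.36*k^3 - 0.75*k^2 + 0.48*k - 0.46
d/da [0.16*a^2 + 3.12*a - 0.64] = 0.32*a + 3.12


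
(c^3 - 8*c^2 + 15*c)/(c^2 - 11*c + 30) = c*(c - 3)/(c - 6)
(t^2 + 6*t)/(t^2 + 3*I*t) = (t + 6)/(t + 3*I)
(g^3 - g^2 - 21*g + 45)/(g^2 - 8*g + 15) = (g^2 + 2*g - 15)/(g - 5)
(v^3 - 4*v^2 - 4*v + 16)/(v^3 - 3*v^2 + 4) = (v^2 - 2*v - 8)/(v^2 - v - 2)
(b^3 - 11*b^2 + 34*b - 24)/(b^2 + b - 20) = (b^2 - 7*b + 6)/(b + 5)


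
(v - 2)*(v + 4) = v^2 + 2*v - 8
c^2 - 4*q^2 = (c - 2*q)*(c + 2*q)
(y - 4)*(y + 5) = y^2 + y - 20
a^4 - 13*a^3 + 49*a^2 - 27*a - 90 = (a - 6)*(a - 5)*(a - 3)*(a + 1)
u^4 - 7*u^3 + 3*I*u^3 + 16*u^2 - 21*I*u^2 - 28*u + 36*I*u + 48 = (u - 4)*(u - 3)*(u - I)*(u + 4*I)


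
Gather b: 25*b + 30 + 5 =25*b + 35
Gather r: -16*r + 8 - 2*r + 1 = 9 - 18*r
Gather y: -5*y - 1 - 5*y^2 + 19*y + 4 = -5*y^2 + 14*y + 3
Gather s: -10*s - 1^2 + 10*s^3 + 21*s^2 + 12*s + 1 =10*s^3 + 21*s^2 + 2*s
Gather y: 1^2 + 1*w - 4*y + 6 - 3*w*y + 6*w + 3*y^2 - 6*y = 7*w + 3*y^2 + y*(-3*w - 10) + 7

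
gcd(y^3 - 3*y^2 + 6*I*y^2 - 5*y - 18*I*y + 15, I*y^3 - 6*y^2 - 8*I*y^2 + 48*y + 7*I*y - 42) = 1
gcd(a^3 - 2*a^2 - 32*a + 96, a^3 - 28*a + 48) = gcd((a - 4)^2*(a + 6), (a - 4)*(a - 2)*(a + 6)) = a^2 + 2*a - 24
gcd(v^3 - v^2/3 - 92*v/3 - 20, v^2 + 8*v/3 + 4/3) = v + 2/3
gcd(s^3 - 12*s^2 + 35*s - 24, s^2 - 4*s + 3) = s^2 - 4*s + 3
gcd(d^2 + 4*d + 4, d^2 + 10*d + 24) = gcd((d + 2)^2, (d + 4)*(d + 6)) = 1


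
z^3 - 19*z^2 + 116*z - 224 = (z - 8)*(z - 7)*(z - 4)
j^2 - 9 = (j - 3)*(j + 3)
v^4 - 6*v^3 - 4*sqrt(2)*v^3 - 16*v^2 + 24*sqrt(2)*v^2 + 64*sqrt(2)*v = v*(v - 8)*(v + 2)*(v - 4*sqrt(2))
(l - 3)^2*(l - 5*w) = l^3 - 5*l^2*w - 6*l^2 + 30*l*w + 9*l - 45*w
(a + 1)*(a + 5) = a^2 + 6*a + 5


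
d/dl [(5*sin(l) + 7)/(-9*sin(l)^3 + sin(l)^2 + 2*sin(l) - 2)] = 2*(45*sin(l)^3 + 92*sin(l)^2 - 7*sin(l) - 12)*cos(l)/(9*sin(l)^3 - sin(l)^2 - 2*sin(l) + 2)^2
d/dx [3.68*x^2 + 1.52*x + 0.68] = 7.36*x + 1.52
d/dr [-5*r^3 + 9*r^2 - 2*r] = -15*r^2 + 18*r - 2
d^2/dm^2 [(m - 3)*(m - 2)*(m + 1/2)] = 6*m - 9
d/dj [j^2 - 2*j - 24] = 2*j - 2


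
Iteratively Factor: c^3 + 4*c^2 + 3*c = (c)*(c^2 + 4*c + 3) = c*(c + 1)*(c + 3)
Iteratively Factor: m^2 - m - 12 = (m + 3)*(m - 4)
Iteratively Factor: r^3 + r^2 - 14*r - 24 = (r + 3)*(r^2 - 2*r - 8) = (r - 4)*(r + 3)*(r + 2)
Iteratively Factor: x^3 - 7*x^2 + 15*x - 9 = (x - 1)*(x^2 - 6*x + 9) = (x - 3)*(x - 1)*(x - 3)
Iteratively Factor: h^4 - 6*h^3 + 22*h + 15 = (h - 5)*(h^3 - h^2 - 5*h - 3) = (h - 5)*(h + 1)*(h^2 - 2*h - 3) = (h - 5)*(h + 1)^2*(h - 3)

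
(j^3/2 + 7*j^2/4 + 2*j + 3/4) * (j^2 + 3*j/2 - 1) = j^5/2 + 5*j^4/2 + 33*j^3/8 + 2*j^2 - 7*j/8 - 3/4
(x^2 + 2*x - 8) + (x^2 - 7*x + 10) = 2*x^2 - 5*x + 2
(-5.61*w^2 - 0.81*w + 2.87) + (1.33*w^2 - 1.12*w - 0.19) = -4.28*w^2 - 1.93*w + 2.68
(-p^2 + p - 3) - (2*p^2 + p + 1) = -3*p^2 - 4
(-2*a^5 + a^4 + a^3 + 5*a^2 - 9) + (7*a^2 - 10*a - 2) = -2*a^5 + a^4 + a^3 + 12*a^2 - 10*a - 11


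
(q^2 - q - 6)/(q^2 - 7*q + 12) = (q + 2)/(q - 4)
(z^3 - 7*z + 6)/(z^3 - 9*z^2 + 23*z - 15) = (z^2 + z - 6)/(z^2 - 8*z + 15)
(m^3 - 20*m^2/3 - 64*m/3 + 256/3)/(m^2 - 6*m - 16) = (3*m^2 + 4*m - 32)/(3*(m + 2))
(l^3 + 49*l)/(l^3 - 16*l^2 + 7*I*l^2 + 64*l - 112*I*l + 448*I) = l*(l - 7*I)/(l^2 - 16*l + 64)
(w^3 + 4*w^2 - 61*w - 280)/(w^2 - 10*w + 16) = (w^2 + 12*w + 35)/(w - 2)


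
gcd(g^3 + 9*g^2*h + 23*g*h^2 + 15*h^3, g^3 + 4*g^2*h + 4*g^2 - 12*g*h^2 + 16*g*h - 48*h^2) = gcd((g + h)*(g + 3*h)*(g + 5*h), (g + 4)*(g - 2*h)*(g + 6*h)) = 1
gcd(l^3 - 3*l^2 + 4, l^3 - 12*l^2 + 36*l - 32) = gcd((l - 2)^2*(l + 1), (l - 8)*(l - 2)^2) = l^2 - 4*l + 4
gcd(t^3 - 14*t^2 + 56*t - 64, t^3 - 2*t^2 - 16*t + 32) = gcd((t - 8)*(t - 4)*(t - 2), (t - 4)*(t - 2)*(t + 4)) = t^2 - 6*t + 8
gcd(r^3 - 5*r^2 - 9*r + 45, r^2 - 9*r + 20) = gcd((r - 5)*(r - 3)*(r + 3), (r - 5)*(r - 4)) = r - 5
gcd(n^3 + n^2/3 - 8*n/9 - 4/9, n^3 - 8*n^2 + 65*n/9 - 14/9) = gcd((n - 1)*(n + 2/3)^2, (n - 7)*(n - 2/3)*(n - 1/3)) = 1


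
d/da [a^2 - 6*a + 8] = 2*a - 6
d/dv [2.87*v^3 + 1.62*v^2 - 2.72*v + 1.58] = 8.61*v^2 + 3.24*v - 2.72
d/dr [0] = 0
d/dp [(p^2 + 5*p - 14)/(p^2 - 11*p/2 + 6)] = 2*(-21*p^2 + 80*p - 94)/(4*p^4 - 44*p^3 + 169*p^2 - 264*p + 144)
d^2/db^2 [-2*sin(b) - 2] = 2*sin(b)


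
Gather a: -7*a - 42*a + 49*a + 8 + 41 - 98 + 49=0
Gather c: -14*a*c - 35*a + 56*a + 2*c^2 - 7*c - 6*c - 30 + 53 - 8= 21*a + 2*c^2 + c*(-14*a - 13) + 15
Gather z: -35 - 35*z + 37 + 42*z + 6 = 7*z + 8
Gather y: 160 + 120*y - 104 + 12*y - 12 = 132*y + 44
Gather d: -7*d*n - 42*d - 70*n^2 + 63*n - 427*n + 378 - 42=d*(-7*n - 42) - 70*n^2 - 364*n + 336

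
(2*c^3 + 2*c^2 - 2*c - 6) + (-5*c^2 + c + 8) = 2*c^3 - 3*c^2 - c + 2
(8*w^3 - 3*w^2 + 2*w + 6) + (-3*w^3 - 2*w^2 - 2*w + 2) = 5*w^3 - 5*w^2 + 8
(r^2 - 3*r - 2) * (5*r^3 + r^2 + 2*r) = 5*r^5 - 14*r^4 - 11*r^3 - 8*r^2 - 4*r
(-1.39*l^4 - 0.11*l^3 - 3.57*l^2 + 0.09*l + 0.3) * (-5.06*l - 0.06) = 7.0334*l^5 + 0.64*l^4 + 18.0708*l^3 - 0.2412*l^2 - 1.5234*l - 0.018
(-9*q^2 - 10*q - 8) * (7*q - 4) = -63*q^3 - 34*q^2 - 16*q + 32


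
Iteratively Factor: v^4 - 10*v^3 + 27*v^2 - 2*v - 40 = (v + 1)*(v^3 - 11*v^2 + 38*v - 40) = (v - 2)*(v + 1)*(v^2 - 9*v + 20) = (v - 4)*(v - 2)*(v + 1)*(v - 5)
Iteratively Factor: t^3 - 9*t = (t + 3)*(t^2 - 3*t) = (t - 3)*(t + 3)*(t)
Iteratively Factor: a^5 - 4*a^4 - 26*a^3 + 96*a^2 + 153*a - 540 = (a + 3)*(a^4 - 7*a^3 - 5*a^2 + 111*a - 180) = (a + 3)*(a + 4)*(a^3 - 11*a^2 + 39*a - 45) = (a - 3)*(a + 3)*(a + 4)*(a^2 - 8*a + 15) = (a - 3)^2*(a + 3)*(a + 4)*(a - 5)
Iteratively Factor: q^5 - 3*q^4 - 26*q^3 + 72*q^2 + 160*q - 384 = (q + 4)*(q^4 - 7*q^3 + 2*q^2 + 64*q - 96) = (q - 4)*(q + 4)*(q^3 - 3*q^2 - 10*q + 24) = (q - 4)*(q - 2)*(q + 4)*(q^2 - q - 12) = (q - 4)*(q - 2)*(q + 3)*(q + 4)*(q - 4)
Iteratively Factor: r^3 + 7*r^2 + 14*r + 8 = (r + 2)*(r^2 + 5*r + 4) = (r + 1)*(r + 2)*(r + 4)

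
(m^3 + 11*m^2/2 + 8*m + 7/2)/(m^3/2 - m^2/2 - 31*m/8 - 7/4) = 4*(2*m^3 + 11*m^2 + 16*m + 7)/(4*m^3 - 4*m^2 - 31*m - 14)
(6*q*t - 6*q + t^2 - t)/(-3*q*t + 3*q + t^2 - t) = (-6*q - t)/(3*q - t)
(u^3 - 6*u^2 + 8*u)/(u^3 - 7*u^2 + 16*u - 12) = u*(u - 4)/(u^2 - 5*u + 6)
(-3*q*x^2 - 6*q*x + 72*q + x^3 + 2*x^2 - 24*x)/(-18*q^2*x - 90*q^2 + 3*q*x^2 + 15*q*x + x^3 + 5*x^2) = (x^2 + 2*x - 24)/(6*q*x + 30*q + x^2 + 5*x)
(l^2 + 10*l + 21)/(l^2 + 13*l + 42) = (l + 3)/(l + 6)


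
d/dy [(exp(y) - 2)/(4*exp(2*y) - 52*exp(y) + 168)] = (-(exp(y) - 2)*(2*exp(y) - 13) + exp(2*y) - 13*exp(y) + 42)*exp(y)/(4*(exp(2*y) - 13*exp(y) + 42)^2)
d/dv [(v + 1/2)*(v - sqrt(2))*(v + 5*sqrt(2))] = 3*v^2 + v + 8*sqrt(2)*v - 10 + 2*sqrt(2)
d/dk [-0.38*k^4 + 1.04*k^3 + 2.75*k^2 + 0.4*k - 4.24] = -1.52*k^3 + 3.12*k^2 + 5.5*k + 0.4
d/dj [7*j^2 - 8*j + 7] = 14*j - 8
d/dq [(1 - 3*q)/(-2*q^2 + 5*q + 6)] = (-6*q^2 + 4*q - 23)/(4*q^4 - 20*q^3 + q^2 + 60*q + 36)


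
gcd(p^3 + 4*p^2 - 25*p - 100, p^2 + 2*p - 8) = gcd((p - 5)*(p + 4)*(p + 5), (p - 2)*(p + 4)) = p + 4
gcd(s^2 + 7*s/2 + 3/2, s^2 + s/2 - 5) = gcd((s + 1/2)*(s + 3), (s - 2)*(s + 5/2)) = 1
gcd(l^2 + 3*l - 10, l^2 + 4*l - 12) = l - 2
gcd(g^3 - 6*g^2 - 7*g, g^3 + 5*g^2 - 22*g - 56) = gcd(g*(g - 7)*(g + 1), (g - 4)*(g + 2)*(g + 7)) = 1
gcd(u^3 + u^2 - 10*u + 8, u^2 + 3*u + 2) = 1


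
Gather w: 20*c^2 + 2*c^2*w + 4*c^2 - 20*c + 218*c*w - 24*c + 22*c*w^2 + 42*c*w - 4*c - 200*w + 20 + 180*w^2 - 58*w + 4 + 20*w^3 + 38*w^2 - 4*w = 24*c^2 - 48*c + 20*w^3 + w^2*(22*c + 218) + w*(2*c^2 + 260*c - 262) + 24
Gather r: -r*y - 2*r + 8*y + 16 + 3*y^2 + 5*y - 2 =r*(-y - 2) + 3*y^2 + 13*y + 14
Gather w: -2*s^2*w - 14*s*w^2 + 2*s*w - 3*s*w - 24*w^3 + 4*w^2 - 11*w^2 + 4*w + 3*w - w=-24*w^3 + w^2*(-14*s - 7) + w*(-2*s^2 - s + 6)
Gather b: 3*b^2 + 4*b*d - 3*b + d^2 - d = 3*b^2 + b*(4*d - 3) + d^2 - d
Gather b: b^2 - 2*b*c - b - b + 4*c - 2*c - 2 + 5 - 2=b^2 + b*(-2*c - 2) + 2*c + 1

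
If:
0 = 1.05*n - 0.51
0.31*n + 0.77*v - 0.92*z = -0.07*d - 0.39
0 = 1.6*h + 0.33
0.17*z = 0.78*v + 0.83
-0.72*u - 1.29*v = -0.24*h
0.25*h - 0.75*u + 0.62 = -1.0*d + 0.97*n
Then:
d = 1.35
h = -0.21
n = 0.49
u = 1.93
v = -1.12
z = -0.24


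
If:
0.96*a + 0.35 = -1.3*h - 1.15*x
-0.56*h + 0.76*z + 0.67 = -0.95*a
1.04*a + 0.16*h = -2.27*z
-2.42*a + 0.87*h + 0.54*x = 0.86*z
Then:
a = 0.09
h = 1.18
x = -1.71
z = -0.12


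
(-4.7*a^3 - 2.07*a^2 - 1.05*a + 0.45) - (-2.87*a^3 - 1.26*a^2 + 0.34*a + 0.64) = -1.83*a^3 - 0.81*a^2 - 1.39*a - 0.19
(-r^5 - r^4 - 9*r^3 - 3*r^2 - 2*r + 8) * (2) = -2*r^5 - 2*r^4 - 18*r^3 - 6*r^2 - 4*r + 16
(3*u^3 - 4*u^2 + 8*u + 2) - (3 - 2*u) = 3*u^3 - 4*u^2 + 10*u - 1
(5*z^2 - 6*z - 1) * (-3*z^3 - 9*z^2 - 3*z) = -15*z^5 - 27*z^4 + 42*z^3 + 27*z^2 + 3*z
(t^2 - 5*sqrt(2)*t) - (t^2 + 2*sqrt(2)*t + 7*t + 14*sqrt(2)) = -7*sqrt(2)*t - 7*t - 14*sqrt(2)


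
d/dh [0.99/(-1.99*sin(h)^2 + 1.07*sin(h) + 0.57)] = (3.9402*sin(h) - 1.0593)*cos(h)/(-1.99*sin(h)^2 + 1.07*sin(h) + 0.57)^2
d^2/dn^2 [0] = 0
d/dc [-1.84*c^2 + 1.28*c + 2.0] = 1.28 - 3.68*c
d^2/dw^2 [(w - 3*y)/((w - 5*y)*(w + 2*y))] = 2*(-w^3 + 9*w^2*y - 57*w*y^2 + 87*y^3)/(-w^6 + 9*w^5*y + 3*w^4*y^2 - 153*w^3*y^3 - 30*w^2*y^4 + 900*w*y^5 + 1000*y^6)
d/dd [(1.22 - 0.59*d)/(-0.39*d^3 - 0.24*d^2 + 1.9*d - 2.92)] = (-0.4602*d^3 + 1.2858*d^2 + 0.5856*d - 0.5952)/(0.1521*d^6 + 0.1872*d^5 - 1.4244*d^4 + 1.3656*d^3 + 5.0116*d^2 - 11.096*d + 8.5264)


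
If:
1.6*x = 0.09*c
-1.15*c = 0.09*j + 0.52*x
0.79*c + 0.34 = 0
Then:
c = -0.43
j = 5.64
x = -0.02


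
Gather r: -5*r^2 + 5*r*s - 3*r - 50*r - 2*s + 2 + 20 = -5*r^2 + r*(5*s - 53) - 2*s + 22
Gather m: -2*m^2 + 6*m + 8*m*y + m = -2*m^2 + m*(8*y + 7)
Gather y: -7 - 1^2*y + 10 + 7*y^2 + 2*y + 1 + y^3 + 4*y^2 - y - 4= y^3 + 11*y^2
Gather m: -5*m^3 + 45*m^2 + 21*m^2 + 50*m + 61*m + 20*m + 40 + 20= -5*m^3 + 66*m^2 + 131*m + 60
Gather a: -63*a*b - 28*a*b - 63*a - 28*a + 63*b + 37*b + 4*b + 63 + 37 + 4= a*(-91*b - 91) + 104*b + 104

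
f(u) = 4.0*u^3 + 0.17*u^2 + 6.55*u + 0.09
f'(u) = 12.0*u^2 + 0.34*u + 6.55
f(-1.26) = -15.89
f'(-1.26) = 25.17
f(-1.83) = -35.84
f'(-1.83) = 46.11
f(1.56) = 25.91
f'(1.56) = 36.28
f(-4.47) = -383.05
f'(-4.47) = 244.80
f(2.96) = 124.70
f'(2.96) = 112.70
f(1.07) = 12.19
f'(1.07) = 20.65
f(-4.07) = -293.43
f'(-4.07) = 203.94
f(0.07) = 0.55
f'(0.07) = 6.63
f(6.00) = 909.51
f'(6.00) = 440.59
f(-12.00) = -6966.03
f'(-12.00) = 1730.47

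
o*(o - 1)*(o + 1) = o^3 - o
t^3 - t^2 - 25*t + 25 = (t - 5)*(t - 1)*(t + 5)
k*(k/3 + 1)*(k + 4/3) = k^3/3 + 13*k^2/9 + 4*k/3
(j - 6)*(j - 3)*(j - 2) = j^3 - 11*j^2 + 36*j - 36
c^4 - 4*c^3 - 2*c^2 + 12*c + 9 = (c - 3)^2*(c + 1)^2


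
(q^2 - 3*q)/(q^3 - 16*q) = (q - 3)/(q^2 - 16)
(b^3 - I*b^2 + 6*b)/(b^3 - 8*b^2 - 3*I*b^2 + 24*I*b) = (b + 2*I)/(b - 8)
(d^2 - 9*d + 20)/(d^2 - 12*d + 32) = (d - 5)/(d - 8)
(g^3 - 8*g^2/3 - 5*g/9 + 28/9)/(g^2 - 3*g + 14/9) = (3*g^2 - g - 4)/(3*g - 2)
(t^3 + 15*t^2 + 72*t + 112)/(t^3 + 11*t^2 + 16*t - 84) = (t^2 + 8*t + 16)/(t^2 + 4*t - 12)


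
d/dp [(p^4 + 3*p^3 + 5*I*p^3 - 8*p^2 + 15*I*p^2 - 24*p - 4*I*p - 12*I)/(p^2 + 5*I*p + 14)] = (2*p^5 + p^4*(3 + 20*I) + p^3*(6 + 30*I) + p^2*(75 + 174*I) + p*(-224 + 444*I) - 396 - 56*I)/(p^4 + 10*I*p^3 + 3*p^2 + 140*I*p + 196)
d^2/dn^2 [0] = 0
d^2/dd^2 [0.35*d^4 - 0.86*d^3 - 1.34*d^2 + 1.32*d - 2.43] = 4.2*d^2 - 5.16*d - 2.68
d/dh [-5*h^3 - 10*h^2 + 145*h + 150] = -15*h^2 - 20*h + 145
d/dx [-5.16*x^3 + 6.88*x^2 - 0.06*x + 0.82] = -15.48*x^2 + 13.76*x - 0.06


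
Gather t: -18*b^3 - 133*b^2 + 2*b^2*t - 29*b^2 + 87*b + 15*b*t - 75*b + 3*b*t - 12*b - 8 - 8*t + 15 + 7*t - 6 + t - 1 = -18*b^3 - 162*b^2 + t*(2*b^2 + 18*b)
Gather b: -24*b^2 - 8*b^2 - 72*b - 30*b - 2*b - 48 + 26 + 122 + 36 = -32*b^2 - 104*b + 136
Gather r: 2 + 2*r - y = 2*r - y + 2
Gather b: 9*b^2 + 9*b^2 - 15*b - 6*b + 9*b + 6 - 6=18*b^2 - 12*b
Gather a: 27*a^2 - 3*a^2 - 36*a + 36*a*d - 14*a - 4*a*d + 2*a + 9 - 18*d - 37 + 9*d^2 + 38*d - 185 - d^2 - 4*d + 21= 24*a^2 + a*(32*d - 48) + 8*d^2 + 16*d - 192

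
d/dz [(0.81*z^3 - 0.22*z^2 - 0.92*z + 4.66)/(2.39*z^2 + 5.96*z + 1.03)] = (1.9359*z^4 + 9.6552*z^3 + 3.3905*z^2 - 22.728*z - 28.7212)/(5.7121*z^4 + 28.4888*z^3 + 40.445*z^2 + 12.2776*z + 1.0609)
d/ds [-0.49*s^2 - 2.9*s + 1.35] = -0.98*s - 2.9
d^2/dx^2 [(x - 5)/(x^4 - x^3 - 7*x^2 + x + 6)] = 2*((x - 5)*(4*x^3 - 3*x^2 - 14*x + 1)^2 + (-4*x^3 + 3*x^2 + 14*x + (x - 5)*(-6*x^2 + 3*x + 7) - 1)*(x^4 - x^3 - 7*x^2 + x + 6))/(x^4 - x^3 - 7*x^2 + x + 6)^3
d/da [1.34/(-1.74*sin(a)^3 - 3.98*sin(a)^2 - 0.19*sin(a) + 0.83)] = (6.9948*sin(a)^2 + 10.6664*sin(a) + 0.2546)*cos(a)/(1.74*sin(a)^3 + 3.98*sin(a)^2 + 0.19*sin(a) - 0.83)^2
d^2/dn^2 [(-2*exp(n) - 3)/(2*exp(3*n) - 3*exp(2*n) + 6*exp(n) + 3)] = (-32*exp(6*n) - 72*exp(5*n) + 276*exp(4*n) - 60*exp(3*n) + 216*exp(2*n) - 180*exp(n) + 36)*exp(n)/(8*exp(9*n) - 36*exp(8*n) + 126*exp(7*n) - 207*exp(6*n) + 270*exp(5*n) - 27*exp(4*n) - 54*exp(3*n) + 243*exp(2*n) + 162*exp(n) + 27)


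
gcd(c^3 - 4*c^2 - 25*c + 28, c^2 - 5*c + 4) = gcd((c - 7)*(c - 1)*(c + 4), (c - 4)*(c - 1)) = c - 1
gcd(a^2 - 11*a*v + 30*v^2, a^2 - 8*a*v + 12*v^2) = -a + 6*v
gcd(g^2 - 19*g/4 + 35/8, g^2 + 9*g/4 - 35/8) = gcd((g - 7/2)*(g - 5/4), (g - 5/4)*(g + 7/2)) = g - 5/4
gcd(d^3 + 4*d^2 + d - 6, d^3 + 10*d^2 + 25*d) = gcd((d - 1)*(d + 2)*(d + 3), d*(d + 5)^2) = 1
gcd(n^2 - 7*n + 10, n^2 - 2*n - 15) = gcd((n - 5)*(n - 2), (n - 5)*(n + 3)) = n - 5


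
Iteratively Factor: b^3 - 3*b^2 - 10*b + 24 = (b - 2)*(b^2 - b - 12) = (b - 2)*(b + 3)*(b - 4)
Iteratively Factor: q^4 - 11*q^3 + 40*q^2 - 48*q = (q - 4)*(q^3 - 7*q^2 + 12*q) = (q - 4)^2*(q^2 - 3*q) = (q - 4)^2*(q - 3)*(q)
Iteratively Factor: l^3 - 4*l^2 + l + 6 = (l - 2)*(l^2 - 2*l - 3) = (l - 2)*(l + 1)*(l - 3)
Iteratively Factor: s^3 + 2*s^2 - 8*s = (s)*(s^2 + 2*s - 8) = s*(s - 2)*(s + 4)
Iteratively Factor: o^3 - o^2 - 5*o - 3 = (o + 1)*(o^2 - 2*o - 3) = (o + 1)^2*(o - 3)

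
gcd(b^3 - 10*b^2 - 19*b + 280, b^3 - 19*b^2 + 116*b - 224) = b^2 - 15*b + 56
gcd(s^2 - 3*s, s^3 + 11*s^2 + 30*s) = s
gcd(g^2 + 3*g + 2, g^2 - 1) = g + 1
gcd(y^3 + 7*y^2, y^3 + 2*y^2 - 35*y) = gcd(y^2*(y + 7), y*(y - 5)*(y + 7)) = y^2 + 7*y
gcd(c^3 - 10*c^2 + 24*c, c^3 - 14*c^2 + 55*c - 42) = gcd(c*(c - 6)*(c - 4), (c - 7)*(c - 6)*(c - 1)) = c - 6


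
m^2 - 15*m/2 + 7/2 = (m - 7)*(m - 1/2)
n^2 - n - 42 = (n - 7)*(n + 6)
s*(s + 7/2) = s^2 + 7*s/2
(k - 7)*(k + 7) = k^2 - 49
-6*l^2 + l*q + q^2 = (-2*l + q)*(3*l + q)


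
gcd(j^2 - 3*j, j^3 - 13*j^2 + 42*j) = j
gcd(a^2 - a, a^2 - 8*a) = a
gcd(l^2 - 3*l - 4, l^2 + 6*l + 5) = l + 1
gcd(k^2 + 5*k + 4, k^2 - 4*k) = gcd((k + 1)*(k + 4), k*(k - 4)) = 1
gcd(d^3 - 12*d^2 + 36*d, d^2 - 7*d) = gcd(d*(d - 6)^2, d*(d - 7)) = d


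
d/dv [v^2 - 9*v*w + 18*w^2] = 2*v - 9*w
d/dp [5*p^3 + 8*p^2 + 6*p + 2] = 15*p^2 + 16*p + 6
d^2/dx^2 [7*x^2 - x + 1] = 14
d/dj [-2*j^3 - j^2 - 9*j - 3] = -6*j^2 - 2*j - 9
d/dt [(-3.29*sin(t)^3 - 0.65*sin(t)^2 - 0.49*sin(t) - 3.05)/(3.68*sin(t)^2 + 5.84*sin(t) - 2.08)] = (-12.1072*sin(t)^4 - 38.4272*sin(t)^3 + 18.5368*sin(t)^2 + 25.152*sin(t) + 18.8312)*cos(t)/(13.5424*sin(t)^4 + 42.9824*sin(t)^3 + 18.7968*sin(t)^2 - 24.2944*sin(t) + 4.3264)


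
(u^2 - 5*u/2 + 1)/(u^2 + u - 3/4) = 2*(u - 2)/(2*u + 3)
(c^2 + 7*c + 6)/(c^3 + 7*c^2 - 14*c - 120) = (c + 1)/(c^2 + c - 20)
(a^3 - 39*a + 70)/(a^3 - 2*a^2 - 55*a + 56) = (a^2 - 7*a + 10)/(a^2 - 9*a + 8)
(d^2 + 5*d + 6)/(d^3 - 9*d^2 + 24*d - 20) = (d^2 + 5*d + 6)/(d^3 - 9*d^2 + 24*d - 20)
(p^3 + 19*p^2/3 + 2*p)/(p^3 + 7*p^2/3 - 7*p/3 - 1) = p*(p + 6)/(p^2 + 2*p - 3)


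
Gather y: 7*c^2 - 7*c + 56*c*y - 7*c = 7*c^2 + 56*c*y - 14*c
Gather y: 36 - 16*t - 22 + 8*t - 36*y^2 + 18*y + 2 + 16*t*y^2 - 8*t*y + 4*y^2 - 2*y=-8*t + y^2*(16*t - 32) + y*(16 - 8*t) + 16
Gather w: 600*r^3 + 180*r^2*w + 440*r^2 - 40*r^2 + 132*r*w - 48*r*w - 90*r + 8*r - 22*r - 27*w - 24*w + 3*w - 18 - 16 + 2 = 600*r^3 + 400*r^2 - 104*r + w*(180*r^2 + 84*r - 48) - 32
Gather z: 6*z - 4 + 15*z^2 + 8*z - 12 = 15*z^2 + 14*z - 16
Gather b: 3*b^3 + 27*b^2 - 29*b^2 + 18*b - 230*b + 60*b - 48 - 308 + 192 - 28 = 3*b^3 - 2*b^2 - 152*b - 192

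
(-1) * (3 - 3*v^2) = 3*v^2 - 3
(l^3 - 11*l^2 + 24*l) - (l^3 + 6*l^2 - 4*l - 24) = -17*l^2 + 28*l + 24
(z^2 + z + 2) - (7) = z^2 + z - 5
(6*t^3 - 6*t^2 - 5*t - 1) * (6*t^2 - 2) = 36*t^5 - 36*t^4 - 42*t^3 + 6*t^2 + 10*t + 2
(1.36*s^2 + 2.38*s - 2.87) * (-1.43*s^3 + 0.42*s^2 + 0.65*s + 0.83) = -1.9448*s^5 - 2.8322*s^4 + 5.9877*s^3 + 1.4704*s^2 + 0.1099*s - 2.3821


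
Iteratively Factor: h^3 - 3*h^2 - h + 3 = (h - 1)*(h^2 - 2*h - 3) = (h - 3)*(h - 1)*(h + 1)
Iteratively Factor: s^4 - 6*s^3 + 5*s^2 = (s)*(s^3 - 6*s^2 + 5*s) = s*(s - 5)*(s^2 - s) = s*(s - 5)*(s - 1)*(s)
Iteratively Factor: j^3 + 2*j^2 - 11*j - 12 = (j + 1)*(j^2 + j - 12) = (j + 1)*(j + 4)*(j - 3)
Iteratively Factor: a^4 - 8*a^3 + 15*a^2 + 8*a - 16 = (a - 4)*(a^3 - 4*a^2 - a + 4) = (a - 4)*(a + 1)*(a^2 - 5*a + 4) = (a - 4)^2*(a + 1)*(a - 1)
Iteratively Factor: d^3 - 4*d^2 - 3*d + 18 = (d + 2)*(d^2 - 6*d + 9) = (d - 3)*(d + 2)*(d - 3)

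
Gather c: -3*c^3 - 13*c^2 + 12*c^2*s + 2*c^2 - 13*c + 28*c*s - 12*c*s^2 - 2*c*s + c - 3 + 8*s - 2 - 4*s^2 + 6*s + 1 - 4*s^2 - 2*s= -3*c^3 + c^2*(12*s - 11) + c*(-12*s^2 + 26*s - 12) - 8*s^2 + 12*s - 4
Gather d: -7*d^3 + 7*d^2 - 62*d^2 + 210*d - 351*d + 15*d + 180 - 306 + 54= -7*d^3 - 55*d^2 - 126*d - 72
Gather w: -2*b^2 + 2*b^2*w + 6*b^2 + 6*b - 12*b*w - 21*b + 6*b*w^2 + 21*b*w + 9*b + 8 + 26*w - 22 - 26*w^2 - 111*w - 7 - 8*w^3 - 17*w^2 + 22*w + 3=4*b^2 - 6*b - 8*w^3 + w^2*(6*b - 43) + w*(2*b^2 + 9*b - 63) - 18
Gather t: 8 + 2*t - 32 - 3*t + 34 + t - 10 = 0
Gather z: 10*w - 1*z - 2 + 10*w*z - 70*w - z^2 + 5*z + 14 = -60*w - z^2 + z*(10*w + 4) + 12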